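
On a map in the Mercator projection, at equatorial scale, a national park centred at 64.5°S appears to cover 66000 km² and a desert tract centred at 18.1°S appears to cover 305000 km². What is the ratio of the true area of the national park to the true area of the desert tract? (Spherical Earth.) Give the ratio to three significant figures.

0.0444

Mercator's areal exaggeration is sec²φ; hence true area = (apparent area) · cos²φ.
True area of national park: 66000 × cos²(64.5°) = 66000 × 0.1853 = 12230 km².
True area of desert tract: 305000 × cos²(18.1°) = 305000 × 0.9035 = 275600 km².
Ratio = 12230 / 275600 ≈ 0.0444.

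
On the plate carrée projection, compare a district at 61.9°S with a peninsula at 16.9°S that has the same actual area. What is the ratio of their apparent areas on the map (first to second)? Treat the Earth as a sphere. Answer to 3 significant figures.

2.03

Plate carrée maps x = Rλ, y = Rφ. The meridian scale is h = 1 and the parallel scale is k = 1/cos φ = sec φ.
Areal scale at 61.9°: h·k = 1.000 × 2.123 = 2.123.
Areal scale at 16.9°: h·k = 1.000 × 1.045 = 1.045.
Ratio = 2.123/1.045 ≈ 2.03.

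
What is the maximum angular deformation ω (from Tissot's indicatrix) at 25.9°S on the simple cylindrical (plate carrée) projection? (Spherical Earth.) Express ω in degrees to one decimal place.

6.1°

In the plate carrée (x = Rλ, y = Rφ), meridians are true-scale (h = 1) and parallels are stretched by k = sec φ.
At 25.9°: h = 1.000, k = 1.112; principal scales a = 1.112, b = 1.000.
sin(ω/2) = (a − b)/(a + b) = 0.1117/2.112 = 0.05288, so ω = 2 arcsin(0.05288) ≈ 6.1°.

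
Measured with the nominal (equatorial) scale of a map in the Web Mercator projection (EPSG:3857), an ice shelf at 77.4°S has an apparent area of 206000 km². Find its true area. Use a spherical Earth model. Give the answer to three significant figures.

For Mercator, h = k = sec φ (a conformal cylindrical projection has a single point scale, 1/cos φ).
Areal scale = k² = sec²φ = 1/cos²(77.4°) = 1/0.2181² = 21.01.
True area = apparent / (areal scale) = 206000 / 21.01 ≈ 9800 km².

9800 km²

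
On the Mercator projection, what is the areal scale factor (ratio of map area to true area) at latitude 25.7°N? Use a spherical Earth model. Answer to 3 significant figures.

1.23

For Mercator, h = k = sec φ (a conformal cylindrical projection has a single point scale, 1/cos φ).
Areal scale = k² = sec²φ = 1/cos²(25.7°) = 1/0.9011² = 1.232.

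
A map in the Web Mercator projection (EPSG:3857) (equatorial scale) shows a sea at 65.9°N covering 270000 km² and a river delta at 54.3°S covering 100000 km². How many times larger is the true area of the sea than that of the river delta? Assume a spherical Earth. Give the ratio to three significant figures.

Since Mercator area scale is 1/cos²φ, the true area equals the apparent area multiplied by cos²φ.
True area of sea: 270000 × cos²(65.9°) = 270000 × 0.1667 = 45020 km².
True area of river delta: 100000 × cos²(54.3°) = 100000 × 0.3405 = 34050 km².
Ratio = 45020 / 34050 ≈ 1.32.

1.32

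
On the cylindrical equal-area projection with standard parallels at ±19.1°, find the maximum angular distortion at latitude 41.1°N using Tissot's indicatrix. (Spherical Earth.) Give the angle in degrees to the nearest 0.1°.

Cylindrical equal-area (φ₀ = 19.1°): h = cos φ / cos 19.1° along meridians, k = cos 19.1° / cos φ along parallels; h·k = 1.
At 41.1°: h = 0.7975, k = 1.254; principal scales a = 1.254, b = 0.7975.
sin(ω/2) = (a − b)/(a + b) = 0.4565/2.051 = 0.2225, so ω = 2 arcsin(0.2225) ≈ 25.7°.

25.7°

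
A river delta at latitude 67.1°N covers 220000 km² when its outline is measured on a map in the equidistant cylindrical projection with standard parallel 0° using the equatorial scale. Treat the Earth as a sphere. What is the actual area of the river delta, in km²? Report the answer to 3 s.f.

Plate carrée maps x = Rλ, y = Rφ. The meridian scale is h = 1 and the parallel scale is k = 1/cos φ = sec φ.
Areal scale = h·k = 1 × sec φ; at 67.1°, h = 1.000, k = 2.570, so h·k = 2.570.
True area = apparent / (areal scale) = 220000 / 2.570 ≈ 85600 km².

85600 km²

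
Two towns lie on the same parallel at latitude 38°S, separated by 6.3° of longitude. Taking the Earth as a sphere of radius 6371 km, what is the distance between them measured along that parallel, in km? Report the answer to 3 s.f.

552 km

Arc length along a parallel = R cos φ · Δλ (with Δλ in radians).
= 6371 × cos 38° × (6.3° × π/180) = 6371 × 0.7880 × 0.1100 ≈ 552 km.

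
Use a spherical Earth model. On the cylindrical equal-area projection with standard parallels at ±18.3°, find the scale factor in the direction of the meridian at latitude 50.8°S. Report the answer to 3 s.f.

0.666

For cylindrical equal-area with standard parallel φ₀, h = cos φ / cos φ₀ and k = cos φ₀ / cos φ, so h·k = 1.
h = cos 50.8° / cos 18.3° = 0.6320/0.9494 = 0.6657.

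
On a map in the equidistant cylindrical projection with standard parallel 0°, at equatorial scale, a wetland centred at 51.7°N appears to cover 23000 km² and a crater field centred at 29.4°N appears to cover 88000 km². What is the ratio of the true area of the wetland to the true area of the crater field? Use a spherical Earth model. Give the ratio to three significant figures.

Plate carrée has h = 1 and k = sec φ, giving areal scale sec φ; true area = (apparent area) · cos φ.
True area of wetland: 23000 × cos(51.7°) = 23000 × 0.6198 = 14250 km².
True area of crater field: 88000 × cos(29.4°) = 88000 × 0.8712 = 76670 km².
Ratio = 14250 / 76670 ≈ 0.186.

0.186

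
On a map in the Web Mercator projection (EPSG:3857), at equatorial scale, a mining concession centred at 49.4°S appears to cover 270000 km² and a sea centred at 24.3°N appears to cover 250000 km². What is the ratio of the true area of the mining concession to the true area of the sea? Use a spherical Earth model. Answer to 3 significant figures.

0.551

Mercator's areal exaggeration is sec²φ; hence true area = (apparent area) · cos²φ.
True area of mining concession: 270000 × cos²(49.4°) = 270000 × 0.4235 = 114300 km².
True area of sea: 250000 × cos²(24.3°) = 250000 × 0.8307 = 207700 km².
Ratio = 114300 / 207700 ≈ 0.551.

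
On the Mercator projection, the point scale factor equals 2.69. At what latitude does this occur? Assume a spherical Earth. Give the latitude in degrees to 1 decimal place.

68.2°

Mercator scale is k = sec φ = 1/cos φ.
1/cos φ = 2.69  ⇒  cos φ = 0.3717  ⇒  φ = arccos(0.3717) ≈ 68.2°.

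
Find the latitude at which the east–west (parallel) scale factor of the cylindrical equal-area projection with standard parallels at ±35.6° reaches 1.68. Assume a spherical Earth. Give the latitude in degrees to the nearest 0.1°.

A cylindrical equal-area projection with standard parallel φ₀ has meridian scale h = cos φ / cos φ₀ and parallel scale k = cos φ₀ / cos φ (so areas are preserved, h·k = 1).
k = cos φ₀ / cos φ = 1.68  ⇒  cos φ = cos 35.6° / 1.68 = 0.4840.
φ = arccos(0.4840) ≈ 61.1°.

61.1°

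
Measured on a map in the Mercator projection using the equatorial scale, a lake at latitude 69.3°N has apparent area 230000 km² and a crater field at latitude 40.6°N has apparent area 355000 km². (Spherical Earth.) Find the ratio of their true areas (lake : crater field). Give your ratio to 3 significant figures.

0.140

Mercator's areal exaggeration is sec²φ; hence true area = (apparent area) · cos²φ.
True area of lake: 230000 × cos²(69.3°) = 230000 × 0.1249 = 28740 km².
True area of crater field: 355000 × cos²(40.6°) = 355000 × 0.5765 = 204700 km².
Ratio = 28740 / 204700 ≈ 0.140.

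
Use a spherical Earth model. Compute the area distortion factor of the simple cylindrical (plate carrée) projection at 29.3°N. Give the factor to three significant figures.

Plate carrée maps x = Rλ, y = Rφ. The meridian scale is h = 1 and the parallel scale is k = 1/cos φ = sec φ.
Areal scale = h·k = 1 × sec φ; at 29.3°, h = 1.000, k = 1.147, so h·k = 1.147.

1.15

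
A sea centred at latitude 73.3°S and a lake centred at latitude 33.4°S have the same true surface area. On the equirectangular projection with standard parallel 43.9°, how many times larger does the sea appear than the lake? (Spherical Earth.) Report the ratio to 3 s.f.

2.91

The equidistant cylindrical projection with φ₀ = 43.9° has h = 1 (meridians true) and k = cos φ₀ / cos φ along parallels.
Areal scale at 73.3°: h·k = 1.000 × 2.507 = 2.507.
Areal scale at 33.4°: h·k = 1.000 × 0.8631 = 0.8631.
Ratio = 2.507/0.8631 ≈ 2.91.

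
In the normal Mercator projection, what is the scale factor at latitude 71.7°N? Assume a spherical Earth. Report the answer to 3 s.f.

The Mercator projection is conformal; its linear scale factor is the same in every direction and equals sec φ = 1/cos φ.
k = 1/cos 71.7° = 1/0.3140 = 3.185.

3.18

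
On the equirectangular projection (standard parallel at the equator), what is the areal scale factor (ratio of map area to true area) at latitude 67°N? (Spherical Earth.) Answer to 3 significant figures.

For the equirectangular projection with φ₀ = 0 (plate carrée), h = 1 along meridians and k = sec φ along parallels.
Areal scale = h·k = 1 × sec φ; at 67°, h = 1.000, k = 2.559, so h·k = 2.559.

2.56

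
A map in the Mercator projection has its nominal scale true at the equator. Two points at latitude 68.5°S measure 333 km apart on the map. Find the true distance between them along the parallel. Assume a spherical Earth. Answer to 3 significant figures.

122 km

For Mercator, h = k = sec φ (a conformal cylindrical projection has a single point scale, 1/cos φ).
Along the parallel at 68.5°, map distances are exaggerated by k = sec 68.5° = 2.729.
True distance = 333 / 2.729 = 333 × cos 68.5° ≈ 122 km.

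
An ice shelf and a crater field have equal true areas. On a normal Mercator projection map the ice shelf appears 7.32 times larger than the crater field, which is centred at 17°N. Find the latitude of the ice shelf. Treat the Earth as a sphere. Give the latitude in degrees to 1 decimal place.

69.3°

Mercator areal scale is sec²φ, so apparent-area ratio = sec²φ₁ / sec²φ₂ = cos²φ₂ / cos²φ₁.
cos²φ₂ / cos²φ₁ = 7.32  ⇒  cos φ₁ = cos 17° / √7.32 = 0.9563/2.706 = 0.3535.
φ₁ = arccos(0.3535) ≈ 69.3°.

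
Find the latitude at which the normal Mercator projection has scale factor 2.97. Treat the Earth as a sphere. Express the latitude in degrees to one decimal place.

Mercator scale is k = sec φ = 1/cos φ.
1/cos φ = 2.97  ⇒  cos φ = 0.3367  ⇒  φ = arccos(0.3367) ≈ 70.3°.

70.3°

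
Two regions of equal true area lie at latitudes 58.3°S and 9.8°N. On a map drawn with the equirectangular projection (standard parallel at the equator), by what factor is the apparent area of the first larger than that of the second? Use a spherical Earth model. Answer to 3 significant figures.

1.88

Plate carrée maps x = Rλ, y = Rφ. The meridian scale is h = 1 and the parallel scale is k = 1/cos φ = sec φ.
Areal scale at 58.3°: h·k = 1.000 × 1.903 = 1.903.
Areal scale at 9.8°: h·k = 1.000 × 1.015 = 1.015.
Ratio = 1.903/1.015 ≈ 1.88.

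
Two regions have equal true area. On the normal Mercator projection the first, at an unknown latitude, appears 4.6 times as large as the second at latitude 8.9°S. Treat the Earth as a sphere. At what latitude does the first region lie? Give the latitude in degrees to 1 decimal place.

On Mercator, (apparent₁)/(apparent₂) = sec²φ₁ / sec²φ₂ when true areas are equal.
cos²φ₂ / cos²φ₁ = 4.6  ⇒  cos φ₁ = cos 8.9° / √4.6 = 0.9880/2.145 = 0.4606.
φ₁ = arccos(0.4606) ≈ 62.6°.

62.6°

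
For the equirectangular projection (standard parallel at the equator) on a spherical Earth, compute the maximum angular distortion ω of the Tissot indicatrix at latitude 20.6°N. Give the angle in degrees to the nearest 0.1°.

Plate carrée maps x = Rλ, y = Rφ. The meridian scale is h = 1 and the parallel scale is k = 1/cos φ = sec φ.
At 20.6°: h = 1.000, k = 1.068; principal scales a = 1.068, b = 1.000.
sin(ω/2) = (a − b)/(a + b) = 0.06831/2.068 = 0.03303, so ω = 2 arcsin(0.03303) ≈ 3.8°.

3.8°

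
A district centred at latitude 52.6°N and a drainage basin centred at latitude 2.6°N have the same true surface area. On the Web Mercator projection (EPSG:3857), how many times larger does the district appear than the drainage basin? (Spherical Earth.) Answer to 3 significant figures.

Mercator areal scale is sec²φ.
At 52.6°: sec²(52.6°) = 1/0.6074² = 2.711.
At 2.6°: sec²(2.6°) = 1/0.9990² = 1.002.
Ratio = 2.711/1.002 = cos²(2.6°)/cos²(52.6°) ≈ 2.71.

2.71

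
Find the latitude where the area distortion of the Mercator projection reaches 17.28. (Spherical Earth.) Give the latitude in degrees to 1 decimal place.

Mercator areal scale is sec²φ.
sec²φ = 17.28  ⇒  cos²φ = 0.05787  ⇒  cos φ = 0.2406.
φ = arccos(0.2406) ≈ 76.1°.

76.1°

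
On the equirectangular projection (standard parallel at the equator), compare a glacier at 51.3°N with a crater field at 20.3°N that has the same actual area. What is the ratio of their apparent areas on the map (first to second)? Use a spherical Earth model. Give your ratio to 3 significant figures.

1.50

For the equirectangular projection with φ₀ = 0 (plate carrée), h = 1 along meridians and k = sec φ along parallels.
Areal scale at 51.3°: h·k = 1.000 × 1.599 = 1.599.
Areal scale at 20.3°: h·k = 1.000 × 1.066 = 1.066.
Ratio = 1.599/1.066 ≈ 1.50.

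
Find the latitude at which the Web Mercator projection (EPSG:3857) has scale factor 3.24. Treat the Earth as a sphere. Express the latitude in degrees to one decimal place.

Mercator scale is k = sec φ = 1/cos φ.
1/cos φ = 3.24  ⇒  cos φ = 0.3086  ⇒  φ = arccos(0.3086) ≈ 72.0°.

72.0°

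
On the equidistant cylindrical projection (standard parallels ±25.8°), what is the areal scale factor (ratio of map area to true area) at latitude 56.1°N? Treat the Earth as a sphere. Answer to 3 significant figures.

With standard parallel φ₀ = 25.8°, the equirectangular projection gives x = Rλ cos φ₀, y = Rφ, so h = 1 and k = cos 25.8° / cos φ.
Areal scale = h·k = 1 × cos φ₀ / cos φ; at 56.1°, h = 1.000, k = 1.614, so h·k = 1.614.

1.61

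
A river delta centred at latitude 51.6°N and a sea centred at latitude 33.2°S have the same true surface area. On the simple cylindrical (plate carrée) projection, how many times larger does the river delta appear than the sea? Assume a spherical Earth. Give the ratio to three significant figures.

In the plate carrée (x = Rλ, y = Rφ), meridians are true-scale (h = 1) and parallels are stretched by k = sec φ.
Areal scale at 51.6°: h·k = 1.000 × 1.610 = 1.610.
Areal scale at 33.2°: h·k = 1.000 × 1.195 = 1.195.
Ratio = 1.610/1.195 ≈ 1.35.

1.35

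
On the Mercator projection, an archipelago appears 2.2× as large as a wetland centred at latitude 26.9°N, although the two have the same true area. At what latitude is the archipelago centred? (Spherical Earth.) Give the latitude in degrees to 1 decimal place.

For equal true areas on Mercator, apparent areas scale as sec²φ, so the ratio is cos²φ₂ / cos²φ₁.
cos²φ₂ / cos²φ₁ = 2.2  ⇒  cos φ₁ = cos 26.9° / √2.2 = 0.8918/1.483 = 0.6012.
φ₁ = arccos(0.6012) ≈ 53.0°.

53.0°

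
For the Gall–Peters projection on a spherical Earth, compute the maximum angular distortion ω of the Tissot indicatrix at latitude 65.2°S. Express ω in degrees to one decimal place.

Gall–Peters is a cylindrical equal-area projection with standard parallels at ±45°. A cylindrical equal-area projection with standard parallel φ₀ has meridian scale h = cos φ / cos φ₀ and parallel scale k = cos φ₀ / cos φ (so areas are preserved, h·k = 1).
At 65.2°: h = 0.5932, k = 1.686; principal scales a = 1.686, b = 0.5932.
sin(ω/2) = (a − b)/(a + b) = 1.093/2.279 = 0.4794, so ω = 2 arcsin(0.4794) ≈ 57.3°.

57.3°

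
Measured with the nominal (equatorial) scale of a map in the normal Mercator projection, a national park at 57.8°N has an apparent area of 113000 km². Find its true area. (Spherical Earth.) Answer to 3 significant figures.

Mercator is conformal, so the point scale is isotropic: h = k = sec φ = 1/cos φ.
Areal scale = k² = sec²φ = 1/cos²(57.8°) = 1/0.5329² = 3.522.
True area = apparent / (areal scale) = 113000 / 3.522 ≈ 32100 km².

32100 km²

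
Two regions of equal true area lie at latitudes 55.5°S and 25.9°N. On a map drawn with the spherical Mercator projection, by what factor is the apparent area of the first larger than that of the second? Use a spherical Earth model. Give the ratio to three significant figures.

2.52

On Mercator, area is exaggerated by sec²φ = 1/cos²φ.
At 55.5°: sec²(55.5°) = 1/0.5664² = 3.117.
At 25.9°: sec²(25.9°) = 1/0.8996² = 1.236.
Ratio = 3.117/1.236 = cos²(25.9°)/cos²(55.5°) ≈ 2.52.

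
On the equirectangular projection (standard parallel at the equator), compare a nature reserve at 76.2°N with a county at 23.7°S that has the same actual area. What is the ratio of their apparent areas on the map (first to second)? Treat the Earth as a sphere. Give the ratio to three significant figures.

3.84

For the equirectangular projection with φ₀ = 0 (plate carrée), h = 1 along meridians and k = sec φ along parallels.
Areal scale at 76.2°: h·k = 1.000 × 4.192 = 4.192.
Areal scale at 23.7°: h·k = 1.000 × 1.092 = 1.092.
Ratio = 4.192/1.092 ≈ 3.84.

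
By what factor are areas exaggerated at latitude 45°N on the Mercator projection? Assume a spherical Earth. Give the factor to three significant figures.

For Mercator, h = k = sec φ (a conformal cylindrical projection has a single point scale, 1/cos φ).
Areal scale = k² = sec²φ = 1/cos²(45°) = 1/0.7071² = 2.000.

2.00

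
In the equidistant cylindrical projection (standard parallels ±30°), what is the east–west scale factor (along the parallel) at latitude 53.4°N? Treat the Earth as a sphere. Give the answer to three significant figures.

With standard parallel φ₀ = 30°, the equirectangular projection gives x = Rλ cos φ₀, y = Rφ, so h = 1 and k = cos 30° / cos φ.
k = cos 30° / cos 53.4° = 0.8660/0.5962 = 1.453.

1.45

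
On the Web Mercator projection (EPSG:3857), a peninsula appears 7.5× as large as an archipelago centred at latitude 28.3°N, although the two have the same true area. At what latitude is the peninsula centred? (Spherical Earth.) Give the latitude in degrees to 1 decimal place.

On Mercator, (apparent₁)/(apparent₂) = sec²φ₁ / sec²φ₂ when true areas are equal.
cos²φ₂ / cos²φ₁ = 7.5  ⇒  cos φ₁ = cos 28.3° / √7.5 = 0.8805/2.739 = 0.3215.
φ₁ = arccos(0.3215) ≈ 71.2°.

71.2°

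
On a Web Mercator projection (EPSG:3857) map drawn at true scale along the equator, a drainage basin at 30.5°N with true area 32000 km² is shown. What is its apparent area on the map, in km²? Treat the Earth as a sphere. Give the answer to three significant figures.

Mercator is conformal, so the point scale is isotropic: h = k = sec φ = 1/cos φ.
Areal scale = k² = sec²φ = 1/cos²(30.5°) = 1/0.8616² = 1.347.
Apparent area = 32000 × 1.347 ≈ 43100 km².

43100 km²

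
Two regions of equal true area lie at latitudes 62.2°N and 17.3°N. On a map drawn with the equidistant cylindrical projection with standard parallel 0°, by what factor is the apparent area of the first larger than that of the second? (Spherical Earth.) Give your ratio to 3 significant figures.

2.05

Plate carrée maps x = Rλ, y = Rφ. The meridian scale is h = 1 and the parallel scale is k = 1/cos φ = sec φ.
Areal scale at 62.2°: h·k = 1.000 × 2.144 = 2.144.
Areal scale at 17.3°: h·k = 1.000 × 1.047 = 1.047.
Ratio = 2.144/1.047 ≈ 2.05.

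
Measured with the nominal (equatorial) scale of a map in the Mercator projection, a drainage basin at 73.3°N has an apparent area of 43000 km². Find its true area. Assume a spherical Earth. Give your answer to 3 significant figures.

3550 km²

The Mercator projection is conformal; its linear scale factor is the same in every direction and equals sec φ = 1/cos φ.
Areal scale = k² = sec²φ = 1/cos²(73.3°) = 1/0.2874² = 12.11.
True area = apparent / (areal scale) = 43000 / 12.11 ≈ 3550 km².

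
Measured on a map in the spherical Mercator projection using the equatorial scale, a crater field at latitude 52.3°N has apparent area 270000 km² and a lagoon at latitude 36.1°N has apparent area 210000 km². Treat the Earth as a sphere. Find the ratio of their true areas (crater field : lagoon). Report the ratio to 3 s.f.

0.736

Since Mercator area scale is 1/cos²φ, the true area equals the apparent area multiplied by cos²φ.
True area of crater field: 270000 × cos²(52.3°) = 270000 × 0.3740 = 101000 km².
True area of lagoon: 210000 × cos²(36.1°) = 210000 × 0.6528 = 137100 km².
Ratio = 101000 / 137100 ≈ 0.736.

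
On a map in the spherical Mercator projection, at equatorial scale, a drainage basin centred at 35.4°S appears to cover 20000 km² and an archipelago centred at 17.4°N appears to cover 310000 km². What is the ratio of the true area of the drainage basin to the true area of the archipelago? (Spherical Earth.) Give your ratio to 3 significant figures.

Mercator's areal exaggeration is sec²φ; hence true area = (apparent area) · cos²φ.
True area of drainage basin: 20000 × cos²(35.4°) = 20000 × 0.6644 = 13290 km².
True area of archipelago: 310000 × cos²(17.4°) = 310000 × 0.9106 = 282300 km².
Ratio = 13290 / 282300 ≈ 0.0471.

0.0471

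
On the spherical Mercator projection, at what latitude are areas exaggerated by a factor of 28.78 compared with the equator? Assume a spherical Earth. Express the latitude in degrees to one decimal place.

79.3°

Mercator areal scale is sec²φ.
sec²φ = 28.78  ⇒  cos²φ = 0.03475  ⇒  cos φ = 0.1864.
φ = arccos(0.1864) ≈ 79.3°.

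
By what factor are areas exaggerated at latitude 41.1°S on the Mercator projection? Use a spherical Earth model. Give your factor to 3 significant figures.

1.76

Mercator is conformal, so the point scale is isotropic: h = k = sec φ = 1/cos φ.
Areal scale = k² = sec²φ = 1/cos²(41.1°) = 1/0.7536² = 1.761.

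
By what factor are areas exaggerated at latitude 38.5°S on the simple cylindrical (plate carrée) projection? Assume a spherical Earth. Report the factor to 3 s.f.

In the plate carrée (x = Rλ, y = Rφ), meridians are true-scale (h = 1) and parallels are stretched by k = sec φ.
Areal scale = h·k = 1 × sec φ; at 38.5°, h = 1.000, k = 1.278, so h·k = 1.278.

1.28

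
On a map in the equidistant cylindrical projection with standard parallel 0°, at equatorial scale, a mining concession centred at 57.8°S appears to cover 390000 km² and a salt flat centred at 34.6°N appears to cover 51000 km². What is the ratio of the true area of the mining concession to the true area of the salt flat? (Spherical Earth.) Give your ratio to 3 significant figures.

4.95

Plate carrée has h = 1 and k = sec φ, giving areal scale sec φ; true area = (apparent area) · cos φ.
True area of mining concession: 390000 × cos(57.8°) = 390000 × 0.5329 = 207800 km².
True area of salt flat: 51000 × cos(34.6°) = 51000 × 0.8231 = 41980 km².
Ratio = 207800 / 41980 ≈ 4.95.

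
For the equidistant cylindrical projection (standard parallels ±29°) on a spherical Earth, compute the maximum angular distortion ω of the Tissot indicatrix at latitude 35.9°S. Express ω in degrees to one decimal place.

In the equirectangular projection with standard parallel φ₀ = 29° (x = Rλ cos φ₀, y = Rφ), meridians are true-scale (h = 1) and the parallel scale is k = cos φ₀ / cos φ.
At 35.9°: h = 1.000, k = 1.080; principal scales a = 1.080, b = 1.000.
sin(ω/2) = (a − b)/(a + b) = 0.07972/2.080 = 0.03833, so ω = 2 arcsin(0.03833) ≈ 4.4°.

4.4°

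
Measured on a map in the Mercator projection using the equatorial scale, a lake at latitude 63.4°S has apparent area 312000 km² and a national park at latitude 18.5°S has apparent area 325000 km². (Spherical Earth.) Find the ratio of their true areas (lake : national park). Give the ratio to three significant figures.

0.214

Since Mercator area scale is 1/cos²φ, the true area equals the apparent area multiplied by cos²φ.
True area of lake: 312000 × cos²(63.4°) = 312000 × 0.2005 = 62550 km².
True area of national park: 325000 × cos²(18.5°) = 325000 × 0.8993 = 292300 km².
Ratio = 62550 / 292300 ≈ 0.214.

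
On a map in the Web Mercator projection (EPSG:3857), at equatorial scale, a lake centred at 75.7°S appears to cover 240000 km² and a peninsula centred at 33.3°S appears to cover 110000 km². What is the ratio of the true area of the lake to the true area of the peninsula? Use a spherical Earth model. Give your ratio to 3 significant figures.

0.191

On Mercator the areal scale is sec²φ, so true area = apparent × cos²φ.
True area of lake: 240000 × cos²(75.7°) = 240000 × 0.06101 = 14640 km².
True area of peninsula: 110000 × cos²(33.3°) = 110000 × 0.6986 = 76840 km².
Ratio = 14640 / 76840 ≈ 0.191.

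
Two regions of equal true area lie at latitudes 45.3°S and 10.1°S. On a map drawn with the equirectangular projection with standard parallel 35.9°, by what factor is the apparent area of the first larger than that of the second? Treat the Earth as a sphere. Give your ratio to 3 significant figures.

The equidistant cylindrical projection with φ₀ = 35.9° has h = 1 (meridians true) and k = cos φ₀ / cos φ along parallels.
Areal scale at 45.3°: h·k = 1.000 × 1.152 = 1.152.
Areal scale at 10.1°: h·k = 1.000 × 0.8228 = 0.8228.
Ratio = 1.152/0.8228 ≈ 1.40.

1.40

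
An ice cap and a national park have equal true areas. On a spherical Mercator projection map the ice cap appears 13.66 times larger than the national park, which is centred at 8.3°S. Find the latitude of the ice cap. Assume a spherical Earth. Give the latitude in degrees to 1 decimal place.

74.5°

On Mercator, (apparent₁)/(apparent₂) = sec²φ₁ / sec²φ₂ when true areas are equal.
cos²φ₂ / cos²φ₁ = 13.66  ⇒  cos φ₁ = cos 8.3° / √13.66 = 0.9895/3.696 = 0.2677.
φ₁ = arccos(0.2677) ≈ 74.5°.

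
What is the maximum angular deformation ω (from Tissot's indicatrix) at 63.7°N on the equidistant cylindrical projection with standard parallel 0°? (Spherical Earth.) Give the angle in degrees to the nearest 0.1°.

45.4°

In the plate carrée (x = Rλ, y = Rφ), meridians are true-scale (h = 1) and parallels are stretched by k = sec φ.
At 63.7°: h = 1.000, k = 2.257; principal scales a = 2.257, b = 1.000.
sin(ω/2) = (a − b)/(a + b) = 1.257/3.257 = 0.3859, so ω = 2 arcsin(0.3859) ≈ 45.4°.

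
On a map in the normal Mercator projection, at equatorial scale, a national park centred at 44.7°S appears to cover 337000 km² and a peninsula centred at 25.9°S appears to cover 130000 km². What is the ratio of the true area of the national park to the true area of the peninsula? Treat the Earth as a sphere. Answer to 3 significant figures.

1.62

Mercator's areal exaggeration is sec²φ; hence true area = (apparent area) · cos²φ.
True area of national park: 337000 × cos²(44.7°) = 337000 × 0.5052 = 170300 km².
True area of peninsula: 130000 × cos²(25.9°) = 130000 × 0.8092 = 105200 km².
Ratio = 170300 / 105200 ≈ 1.62.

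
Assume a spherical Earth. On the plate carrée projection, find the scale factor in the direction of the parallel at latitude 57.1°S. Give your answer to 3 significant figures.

Plate carrée maps x = Rλ, y = Rφ. The meridian scale is h = 1 and the parallel scale is k = 1/cos φ = sec φ.
k = 1/cos 57.1° = 1/0.5432 = 1.841.

1.84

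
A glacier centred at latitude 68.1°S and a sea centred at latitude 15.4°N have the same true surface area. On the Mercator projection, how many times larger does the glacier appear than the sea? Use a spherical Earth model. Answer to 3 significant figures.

Mercator areal scale is sec²φ.
At 68.1°: sec²(68.1°) = 1/0.3730² = 7.188.
At 15.4°: sec²(15.4°) = 1/0.9641² = 1.076.
Ratio = 7.188/1.076 = cos²(15.4°)/cos²(68.1°) ≈ 6.68.

6.68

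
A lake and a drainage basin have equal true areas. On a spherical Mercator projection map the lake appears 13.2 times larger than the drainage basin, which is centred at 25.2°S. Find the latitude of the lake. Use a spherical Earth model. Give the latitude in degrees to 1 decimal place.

75.6°

Mercator areal scale is sec²φ, so apparent-area ratio = sec²φ₁ / sec²φ₂ = cos²φ₂ / cos²φ₁.
cos²φ₂ / cos²φ₁ = 13.2  ⇒  cos φ₁ = cos 25.2° / √13.2 = 0.9048/3.633 = 0.2490.
φ₁ = arccos(0.2490) ≈ 75.6°.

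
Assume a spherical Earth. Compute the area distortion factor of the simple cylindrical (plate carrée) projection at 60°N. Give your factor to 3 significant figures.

2.00

For the equirectangular projection with φ₀ = 0 (plate carrée), h = 1 along meridians and k = sec φ along parallels.
Areal scale = h·k = 1 × sec φ; at 60°, h = 1.000, k = 2.000, so h·k = 2.000.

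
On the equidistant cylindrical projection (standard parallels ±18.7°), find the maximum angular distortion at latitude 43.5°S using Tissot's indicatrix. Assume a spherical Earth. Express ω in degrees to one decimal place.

15.2°

The equidistant cylindrical projection with φ₀ = 18.7° has h = 1 (meridians true) and k = cos φ₀ / cos φ along parallels.
At 43.5°: h = 1.000, k = 1.306; principal scales a = 1.306, b = 1.000.
sin(ω/2) = (a − b)/(a + b) = 0.3058/2.306 = 0.1326, so ω = 2 arcsin(0.1326) ≈ 15.2°.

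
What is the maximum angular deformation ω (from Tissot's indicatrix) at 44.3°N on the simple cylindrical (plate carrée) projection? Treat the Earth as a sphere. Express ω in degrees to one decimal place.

In the plate carrée (x = Rλ, y = Rφ), meridians are true-scale (h = 1) and parallels are stretched by k = sec φ.
At 44.3°: h = 1.000, k = 1.397; principal scales a = 1.397, b = 1.000.
sin(ω/2) = (a − b)/(a + b) = 0.3972/2.397 = 0.1657, so ω = 2 arcsin(0.1657) ≈ 19.1°.

19.1°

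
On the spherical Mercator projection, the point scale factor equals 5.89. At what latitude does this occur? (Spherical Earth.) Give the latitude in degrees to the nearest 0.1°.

Mercator scale is k = sec φ = 1/cos φ.
1/cos φ = 5.89  ⇒  cos φ = 0.1698  ⇒  φ = arccos(0.1698) ≈ 80.2°.

80.2°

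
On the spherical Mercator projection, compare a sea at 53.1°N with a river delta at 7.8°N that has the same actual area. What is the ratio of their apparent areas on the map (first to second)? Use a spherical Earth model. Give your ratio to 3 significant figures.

Mercator is conformal with k = sec φ, so areal scale = k² = sec²φ.
At 53.1°: sec²(53.1°) = 1/0.6004² = 2.774.
At 7.8°: sec²(7.8°) = 1/0.9907² = 1.019.
Ratio = 2.774/1.019 = cos²(7.8°)/cos²(53.1°) ≈ 2.72.

2.72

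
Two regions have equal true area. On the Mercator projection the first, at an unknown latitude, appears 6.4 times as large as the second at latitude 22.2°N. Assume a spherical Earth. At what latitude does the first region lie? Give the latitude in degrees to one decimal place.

68.5°

On Mercator, (apparent₁)/(apparent₂) = sec²φ₁ / sec²φ₂ when true areas are equal.
cos²φ₂ / cos²φ₁ = 6.4  ⇒  cos φ₁ = cos 22.2° / √6.4 = 0.9259/2.530 = 0.3660.
φ₁ = arccos(0.3660) ≈ 68.5°.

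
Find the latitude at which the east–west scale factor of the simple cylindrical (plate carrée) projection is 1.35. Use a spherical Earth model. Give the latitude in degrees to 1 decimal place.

42.2°

Plate carrée: h = 1, k = sec φ along parallels.
sec φ = 1.35  ⇒  cos φ = 0.7407  ⇒  φ ≈ 42.2°.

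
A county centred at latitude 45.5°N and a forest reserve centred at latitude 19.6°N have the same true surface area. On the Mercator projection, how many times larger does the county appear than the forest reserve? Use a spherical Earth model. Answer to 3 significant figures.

1.81

On Mercator, area is exaggerated by sec²φ = 1/cos²φ.
At 45.5°: sec²(45.5°) = 1/0.7009² = 2.036.
At 19.6°: sec²(19.6°) = 1/0.9421² = 1.127.
Ratio = 2.036/1.127 = cos²(19.6°)/cos²(45.5°) ≈ 1.81.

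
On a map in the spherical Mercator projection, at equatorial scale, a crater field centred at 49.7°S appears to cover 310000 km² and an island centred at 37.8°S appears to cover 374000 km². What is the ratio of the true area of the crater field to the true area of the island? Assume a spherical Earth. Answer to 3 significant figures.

0.555

Mercator's areal exaggeration is sec²φ; hence true area = (apparent area) · cos²φ.
True area of crater field: 310000 × cos²(49.7°) = 310000 × 0.4183 = 129700 km².
True area of island: 374000 × cos²(37.8°) = 374000 × 0.6243 = 233500 km².
Ratio = 129700 / 233500 ≈ 0.555.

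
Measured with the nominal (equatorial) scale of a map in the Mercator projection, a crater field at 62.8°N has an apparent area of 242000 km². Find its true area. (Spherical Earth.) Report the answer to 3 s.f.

Mercator is conformal, so the point scale is isotropic: h = k = sec φ = 1/cos φ.
Areal scale = k² = sec²φ = 1/cos²(62.8°) = 1/0.4571² = 4.786.
True area = apparent / (areal scale) = 242000 / 4.786 ≈ 50600 km².

50600 km²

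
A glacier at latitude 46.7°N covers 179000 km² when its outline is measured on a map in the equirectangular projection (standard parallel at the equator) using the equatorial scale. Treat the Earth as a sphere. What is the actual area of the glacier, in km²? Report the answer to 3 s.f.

For the equirectangular projection with φ₀ = 0 (plate carrée), h = 1 along meridians and k = sec φ along parallels.
Areal scale = h·k = 1 × sec φ; at 46.7°, h = 1.000, k = 1.458, so h·k = 1.458.
True area = apparent / (areal scale) = 179000 / 1.458 ≈ 123000 km².

123000 km²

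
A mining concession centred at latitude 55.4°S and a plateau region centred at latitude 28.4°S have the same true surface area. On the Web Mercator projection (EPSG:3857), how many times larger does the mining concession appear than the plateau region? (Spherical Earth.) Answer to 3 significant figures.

2.40

Mercator areal scale is sec²φ.
At 55.4°: sec²(55.4°) = 1/0.5678² = 3.101.
At 28.4°: sec²(28.4°) = 1/0.8796² = 1.292.
Ratio = 3.101/1.292 = cos²(28.4°)/cos²(55.4°) ≈ 2.40.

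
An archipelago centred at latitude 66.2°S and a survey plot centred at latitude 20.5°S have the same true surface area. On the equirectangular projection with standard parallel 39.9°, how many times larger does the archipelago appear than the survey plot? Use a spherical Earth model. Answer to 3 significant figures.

With standard parallel φ₀ = 39.9°, the equirectangular projection gives x = Rλ cos φ₀, y = Rφ, so h = 1 and k = cos 39.9° / cos φ.
Areal scale at 66.2°: h·k = 1.000 × 1.901 = 1.901.
Areal scale at 20.5°: h·k = 1.000 × 0.8190 = 0.8190.
Ratio = 1.901/0.8190 ≈ 2.32.

2.32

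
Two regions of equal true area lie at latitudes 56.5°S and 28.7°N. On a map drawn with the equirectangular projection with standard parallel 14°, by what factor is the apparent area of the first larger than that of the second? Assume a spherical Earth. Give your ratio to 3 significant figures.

With standard parallel φ₀ = 14°, the equirectangular projection gives x = Rλ cos φ₀, y = Rφ, so h = 1 and k = cos 14° / cos φ.
Areal scale at 56.5°: h·k = 1.000 × 1.758 = 1.758.
Areal scale at 28.7°: h·k = 1.000 × 1.106 = 1.106.
Ratio = 1.758/1.106 ≈ 1.59.

1.59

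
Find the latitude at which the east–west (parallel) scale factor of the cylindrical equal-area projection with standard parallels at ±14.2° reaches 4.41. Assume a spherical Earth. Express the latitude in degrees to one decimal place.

77.3°

Cylindrical equal-area (φ₀ = 14.2°): h = cos φ / cos 14.2° along meridians, k = cos 14.2° / cos φ along parallels; h·k = 1.
k = cos φ₀ / cos φ = 4.41  ⇒  cos φ = cos 14.2° / 4.41 = 0.2198.
φ = arccos(0.2198) ≈ 77.3°.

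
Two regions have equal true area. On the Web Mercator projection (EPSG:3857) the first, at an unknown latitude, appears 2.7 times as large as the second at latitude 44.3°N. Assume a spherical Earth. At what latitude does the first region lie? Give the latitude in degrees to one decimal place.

64.2°

Mercator areal scale is sec²φ, so apparent-area ratio = sec²φ₁ / sec²φ₂ = cos²φ₂ / cos²φ₁.
cos²φ₂ / cos²φ₁ = 2.7  ⇒  cos φ₁ = cos 44.3° / √2.7 = 0.7157/1.643 = 0.4356.
φ₁ = arccos(0.4356) ≈ 64.2°.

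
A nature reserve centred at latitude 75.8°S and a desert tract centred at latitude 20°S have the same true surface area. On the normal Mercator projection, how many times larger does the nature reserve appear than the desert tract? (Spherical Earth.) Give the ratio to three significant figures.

Mercator areal scale is sec²φ.
At 75.8°: sec²(75.8°) = 1/0.2453² = 16.62.
At 20°: sec²(20°) = 1/0.9397² = 1.132.
Ratio = 16.62/1.132 = cos²(20°)/cos²(75.8°) ≈ 14.7.

14.7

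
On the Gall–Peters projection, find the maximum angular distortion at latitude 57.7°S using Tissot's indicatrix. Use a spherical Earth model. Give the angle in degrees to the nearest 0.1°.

31.7°

Gall–Peters is a cylindrical equal-area projection with standard parallels at ±45°. A cylindrical equal-area projection with standard parallel φ₀ has meridian scale h = cos φ / cos φ₀ and parallel scale k = cos φ₀ / cos φ (so areas are preserved, h·k = 1).
At 57.7°: h = 0.7557, k = 1.323; principal scales a = 1.323, b = 0.7557.
sin(ω/2) = (a − b)/(a + b) = 0.5676/2.079 = 0.2730, so ω = 2 arcsin(0.2730) ≈ 31.7°.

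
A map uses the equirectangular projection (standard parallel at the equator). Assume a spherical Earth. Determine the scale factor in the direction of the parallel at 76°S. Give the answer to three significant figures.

Plate carrée maps x = Rλ, y = Rφ. The meridian scale is h = 1 and the parallel scale is k = 1/cos φ = sec φ.
k = 1/cos 76° = 1/0.2419 = 4.134.

4.13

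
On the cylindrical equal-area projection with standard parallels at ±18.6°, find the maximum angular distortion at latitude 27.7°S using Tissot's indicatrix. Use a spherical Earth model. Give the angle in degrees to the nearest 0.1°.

7.8°

Cylindrical equal-area (φ₀ = 18.6°): h = cos φ / cos 18.6° along meridians, k = cos 18.6° / cos φ along parallels; h·k = 1.
At 27.7°: h = 0.9342, k = 1.070; principal scales a = 1.070, b = 0.9342.
sin(ω/2) = (a − b)/(a + b) = 0.1363/2.005 = 0.06797, so ω = 2 arcsin(0.06797) ≈ 7.8°.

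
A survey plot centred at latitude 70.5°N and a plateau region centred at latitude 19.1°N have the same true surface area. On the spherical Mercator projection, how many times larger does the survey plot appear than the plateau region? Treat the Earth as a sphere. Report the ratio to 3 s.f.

8.01

On Mercator, area is exaggerated by sec²φ = 1/cos²φ.
At 70.5°: sec²(70.5°) = 1/0.3338² = 8.974.
At 19.1°: sec²(19.1°) = 1/0.9449² = 1.120.
Ratio = 8.974/1.120 = cos²(19.1°)/cos²(70.5°) ≈ 8.01.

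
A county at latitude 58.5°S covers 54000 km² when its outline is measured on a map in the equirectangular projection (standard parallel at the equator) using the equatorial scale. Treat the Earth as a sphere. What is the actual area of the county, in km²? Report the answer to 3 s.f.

For the equirectangular projection with φ₀ = 0 (plate carrée), h = 1 along meridians and k = sec φ along parallels.
Areal scale = h·k = 1 × sec φ; at 58.5°, h = 1.000, k = 1.914, so h·k = 1.914.
True area = apparent / (areal scale) = 54000 / 1.914 ≈ 28200 km².

28200 km²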